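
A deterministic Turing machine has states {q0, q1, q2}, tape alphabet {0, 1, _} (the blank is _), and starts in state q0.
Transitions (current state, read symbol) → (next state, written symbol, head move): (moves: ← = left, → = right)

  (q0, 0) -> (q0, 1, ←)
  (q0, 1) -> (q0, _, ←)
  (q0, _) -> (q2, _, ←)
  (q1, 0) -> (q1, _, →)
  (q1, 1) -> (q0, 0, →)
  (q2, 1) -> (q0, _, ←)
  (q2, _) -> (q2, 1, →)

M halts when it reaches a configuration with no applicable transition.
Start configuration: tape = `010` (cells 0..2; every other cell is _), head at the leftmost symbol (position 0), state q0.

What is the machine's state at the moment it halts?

q2

q0 | ______[0]10   read 0 → write 1, move ←, go to q0
q0 | _____[_]110   read _ → write _, move ←, go to q2
q2 | ____[_]_110   read _ → write 1, move →, go to q2
q2 | ____1[_]110   read _ → write 1, move →, go to q2
q2 | ____11[1]10   read 1 → write _, move ←, go to q0
q0 | ____1[1]_10   read 1 → write _, move ←, go to q0
q0 | ____[1]__10   read 1 → write _, move ←, go to q0
q0 | ___[_]___10   read _ → write _, move ←, go to q2
q2 | __[_]____10   read _ → write 1, move →, go to q2
q2 | __1[_]___10   read _ → write 1, move →, go to q2
q2 | __11[_]__10   read _ → write 1, move →, go to q2
q2 | __111[_]_10   read _ → write 1, move →, go to q2
q2 | __1111[_]10   read _ → write 1, move →, go to q2
q2 | __11111[1]0   read 1 → write _, move ←, go to q0
q0 | __1111[1]_0   read 1 → write _, move ←, go to q0
q0 | __111[1]__0   read 1 → write _, move ←, go to q0
q0 | __11[1]___0   read 1 → write _, move ←, go to q0
q0 | __1[1]____0   read 1 → write _, move ←, go to q0
q0 | __[1]_____0   read 1 → write _, move ←, go to q0
q0 | _[_]______0   read _ → write _, move ←, go to q2
q2 | [_]_______0   read _ → write 1, move →, go to q2
q2 | 1[_]______0   read _ → write 1, move →, go to q2
q2 | 11[_]_____0   read _ → write 1, move →, go to q2
q2 | 111[_]____0   read _ → write 1, move →, go to q2
q2 | 1111[_]___0   read _ → write 1, move →, go to q2
q2 | 11111[_]__0   read _ → write 1, move →, go to q2
q2 | 111111[_]_0   read _ → write 1, move →, go to q2
q2 | 1111111[_]0   read _ → write 1, move →, go to q2
q2 | 11111111[0]
No transition is defined for (q2, 0); M halts in state q2.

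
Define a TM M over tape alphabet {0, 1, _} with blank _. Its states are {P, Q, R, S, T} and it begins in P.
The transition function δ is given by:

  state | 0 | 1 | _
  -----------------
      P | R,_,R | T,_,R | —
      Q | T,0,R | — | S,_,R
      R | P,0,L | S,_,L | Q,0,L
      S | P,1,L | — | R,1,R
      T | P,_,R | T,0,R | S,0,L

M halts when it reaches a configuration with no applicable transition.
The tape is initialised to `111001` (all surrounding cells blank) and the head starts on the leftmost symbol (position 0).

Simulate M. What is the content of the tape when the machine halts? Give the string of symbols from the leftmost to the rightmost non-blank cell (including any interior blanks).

P | [1]11001   read 1 → write _, move R, go to T
T | _[1]1001   read 1 → write 0, move R, go to T
T | _0[1]001   read 1 → write 0, move R, go to T
T | _00[0]01   read 0 → write _, move R, go to P
P | _00_[0]1   read 0 → write _, move R, go to R
R | _00__[1]   read 1 → write _, move L, go to S
S | _00_[_]_   read _ → write 1, move R, go to R
R | _00_1[_]   read _ → write 0, move L, go to Q
Q | _00_[1]0
The non-blank tape span at halt is 00_10.

00_10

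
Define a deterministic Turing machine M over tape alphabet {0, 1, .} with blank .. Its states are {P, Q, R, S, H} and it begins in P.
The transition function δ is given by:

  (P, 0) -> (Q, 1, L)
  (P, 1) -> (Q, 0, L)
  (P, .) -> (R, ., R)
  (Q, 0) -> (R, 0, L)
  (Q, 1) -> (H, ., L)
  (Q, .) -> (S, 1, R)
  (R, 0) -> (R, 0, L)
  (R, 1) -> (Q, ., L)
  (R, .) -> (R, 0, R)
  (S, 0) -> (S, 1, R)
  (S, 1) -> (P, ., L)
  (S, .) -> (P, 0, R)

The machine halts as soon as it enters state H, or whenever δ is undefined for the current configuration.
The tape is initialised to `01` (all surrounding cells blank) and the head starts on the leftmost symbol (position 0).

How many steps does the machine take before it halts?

state=P head=0 tape=...[0]1   (P,0)→(Q,1,L)
state=Q head=-1 tape=..[.]11   (Q,.)→(S,1,R)
state=S head=0 tape=..1[1]1   (S,1)→(P,.,L)
state=P head=-1 tape=..[1].1   (P,1)→(Q,0,L)
state=Q head=-2 tape=.[.]0.1   (Q,.)→(S,1,R)
state=S head=-1 tape=.1[0].1   (S,0)→(S,1,R)
state=S head=0 tape=.11[.]1   (S,.)→(P,0,R)
state=P head=1 tape=.110[1]   (P,1)→(Q,0,L)
state=Q head=0 tape=.11[0]0   (Q,0)→(R,0,L)
state=R head=-1 tape=.1[1]00   (R,1)→(Q,.,L)
state=Q head=-2 tape=.[1].00   (Q,1)→(H,.,L)
state=H head=-3 tape=[.]..00
M halts after 11 transitions.

11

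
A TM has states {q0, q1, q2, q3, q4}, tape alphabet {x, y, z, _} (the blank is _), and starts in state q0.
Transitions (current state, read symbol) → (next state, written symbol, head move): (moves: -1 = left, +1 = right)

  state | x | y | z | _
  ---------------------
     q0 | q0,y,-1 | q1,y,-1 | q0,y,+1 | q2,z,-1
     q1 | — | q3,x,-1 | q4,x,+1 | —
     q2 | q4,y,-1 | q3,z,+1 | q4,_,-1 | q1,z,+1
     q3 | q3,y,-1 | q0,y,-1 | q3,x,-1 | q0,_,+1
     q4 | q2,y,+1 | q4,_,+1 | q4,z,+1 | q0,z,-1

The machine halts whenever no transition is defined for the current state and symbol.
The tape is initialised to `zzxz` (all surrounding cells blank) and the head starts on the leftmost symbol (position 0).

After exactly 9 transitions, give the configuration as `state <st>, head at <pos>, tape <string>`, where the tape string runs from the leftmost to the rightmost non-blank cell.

state=q0 head=0 tape=__[z]zxz   (q0,z)→(q0,y,+1)
state=q0 head=1 tape=__y[z]xz   (q0,z)→(q0,y,+1)
state=q0 head=2 tape=__yy[x]z   (q0,x)→(q0,y,-1)
state=q0 head=1 tape=__y[y]yz   (q0,y)→(q1,y,-1)
state=q1 head=0 tape=__[y]yyz   (q1,y)→(q3,x,-1)
state=q3 head=-1 tape=_[_]xyyz   (q3,_)→(q0,_,+1)
state=q0 head=0 tape=__[x]yyz   (q0,x)→(q0,y,-1)
state=q0 head=-1 tape=_[_]yyyz   (q0,_)→(q2,z,-1)
state=q2 head=-2 tape=[_]zyyyz   (q2,_)→(q1,z,+1)
state=q1 head=-1 tape=z[z]yyyz
After 9 steps: state q1, head at -1, tape zzyyyz.

state q1, head at -1, tape zzyyyz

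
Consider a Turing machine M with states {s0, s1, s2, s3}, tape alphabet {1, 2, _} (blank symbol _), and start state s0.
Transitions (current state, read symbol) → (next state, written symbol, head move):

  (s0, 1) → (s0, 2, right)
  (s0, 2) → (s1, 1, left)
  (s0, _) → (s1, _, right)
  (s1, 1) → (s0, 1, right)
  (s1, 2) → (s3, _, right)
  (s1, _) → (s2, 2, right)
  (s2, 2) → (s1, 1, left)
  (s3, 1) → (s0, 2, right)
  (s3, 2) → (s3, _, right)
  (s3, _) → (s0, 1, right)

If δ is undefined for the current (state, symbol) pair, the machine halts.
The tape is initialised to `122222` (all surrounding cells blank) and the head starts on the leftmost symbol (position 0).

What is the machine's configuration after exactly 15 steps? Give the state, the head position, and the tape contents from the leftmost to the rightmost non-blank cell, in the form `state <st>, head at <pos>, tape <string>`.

state s3, head at 5, tape 1

s0 | [1]22222   read 1 → write 2, move right, go to s0
s0 | 2[2]2222   read 2 → write 1, move left, go to s1
s1 | [2]12222   read 2 → write _, move right, go to s3
s3 | _[1]2222   read 1 → write 2, move right, go to s0
s0 | _2[2]222   read 2 → write 1, move left, go to s1
s1 | _[2]1222   read 2 → write _, move right, go to s3
s3 | __[1]222   read 1 → write 2, move right, go to s0
s0 | __2[2]22   read 2 → write 1, move left, go to s1
s1 | __[2]122   read 2 → write _, move right, go to s3
s3 | ___[1]22   read 1 → write 2, move right, go to s0
s0 | ___2[2]2   read 2 → write 1, move left, go to s1
s1 | ___[2]12   read 2 → write _, move right, go to s3
s3 | ____[1]2   read 1 → write 2, move right, go to s0
s0 | ____2[2]   read 2 → write 1, move left, go to s1
s1 | ____[2]1   read 2 → write _, move right, go to s3
s3 | _____[1]
After 15 steps: state s3, head at 5, tape 1.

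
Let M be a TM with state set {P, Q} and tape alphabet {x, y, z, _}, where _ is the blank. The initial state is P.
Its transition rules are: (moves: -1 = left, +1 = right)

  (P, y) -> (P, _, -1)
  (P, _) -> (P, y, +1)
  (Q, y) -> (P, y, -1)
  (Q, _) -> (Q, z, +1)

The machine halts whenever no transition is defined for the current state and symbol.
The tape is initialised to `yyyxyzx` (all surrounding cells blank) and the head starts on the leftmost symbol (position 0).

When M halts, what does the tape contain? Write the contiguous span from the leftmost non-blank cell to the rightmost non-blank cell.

yyyyyyxyzx

state=P head=0 tape=___[y]yyxyzx   (P,y)→(P,_,-1)
state=P head=-1 tape=__[_]_yyxyzx   (P,_)→(P,y,+1)
state=P head=0 tape=__y[_]yyxyzx   (P,_)→(P,y,+1)
state=P head=1 tape=__yy[y]yxyzx   (P,y)→(P,_,-1)
state=P head=0 tape=__y[y]_yxyzx   (P,y)→(P,_,-1)
state=P head=-1 tape=__[y]__yxyzx   (P,y)→(P,_,-1)
state=P head=-2 tape=_[_]___yxyzx   (P,_)→(P,y,+1)
state=P head=-1 tape=_y[_]__yxyzx   (P,_)→(P,y,+1)
state=P head=0 tape=_yy[_]_yxyzx   (P,_)→(P,y,+1)
state=P head=1 tape=_yyy[_]yxyzx   (P,_)→(P,y,+1)
state=P head=2 tape=_yyyy[y]xyzx   (P,y)→(P,_,-1)
state=P head=1 tape=_yyy[y]_xyzx   (P,y)→(P,_,-1)
state=P head=0 tape=_yy[y]__xyzx   (P,y)→(P,_,-1)
state=P head=-1 tape=_y[y]___xyzx   (P,y)→(P,_,-1)
state=P head=-2 tape=_[y]____xyzx   (P,y)→(P,_,-1)
state=P head=-3 tape=[_]_____xyzx   (P,_)→(P,y,+1)
state=P head=-2 tape=y[_]____xyzx   (P,_)→(P,y,+1)
state=P head=-1 tape=yy[_]___xyzx   (P,_)→(P,y,+1)
state=P head=0 tape=yyy[_]__xyzx   (P,_)→(P,y,+1)
state=P head=1 tape=yyyy[_]_xyzx   (P,_)→(P,y,+1)
state=P head=2 tape=yyyyy[_]xyzx   (P,_)→(P,y,+1)
state=P head=3 tape=yyyyyy[x]yzx
The non-blank tape span at halt is yyyyyyxyzx.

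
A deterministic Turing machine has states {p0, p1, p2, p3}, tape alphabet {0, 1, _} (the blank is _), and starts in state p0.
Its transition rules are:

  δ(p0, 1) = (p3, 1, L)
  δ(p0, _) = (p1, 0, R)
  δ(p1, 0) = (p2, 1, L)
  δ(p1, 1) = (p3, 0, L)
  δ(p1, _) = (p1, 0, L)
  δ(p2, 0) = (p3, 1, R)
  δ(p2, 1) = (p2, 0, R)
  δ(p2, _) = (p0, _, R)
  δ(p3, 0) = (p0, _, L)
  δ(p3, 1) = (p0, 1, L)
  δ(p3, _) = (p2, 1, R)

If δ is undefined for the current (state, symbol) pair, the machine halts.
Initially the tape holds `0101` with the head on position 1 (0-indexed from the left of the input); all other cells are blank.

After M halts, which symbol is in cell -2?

0

p0 | ___0[1]01   read 1 → write 1, move L, go to p3
p3 | ___[0]101   read 0 → write _, move L, go to p0
p0 | __[_]_101   read _ → write 0, move R, go to p1
p1 | __0[_]101   read _ → write 0, move L, go to p1
p1 | __[0]0101   read 0 → write 1, move L, go to p2
p2 | _[_]10101   read _ → write _, move R, go to p0
p0 | __[1]0101   read 1 → write 1, move L, go to p3
p3 | _[_]10101   read _ → write 1, move R, go to p2
p2 | _1[1]0101   read 1 → write 0, move R, go to p2
p2 | _10[0]101   read 0 → write 1, move R, go to p3
p3 | _101[1]01   read 1 → write 1, move L, go to p0
p0 | _10[1]101   read 1 → write 1, move L, go to p3
p3 | _1[0]1101   read 0 → write _, move L, go to p0
p0 | _[1]_1101   read 1 → write 1, move L, go to p3
p3 | [_]1_1101   read _ → write 1, move R, go to p2
p2 | 1[1]_1101   read 1 → write 0, move R, go to p2
p2 | 10[_]1101   read _ → write _, move R, go to p0
p0 | 10_[1]101   read 1 → write 1, move L, go to p3
p3 | 10[_]1101   read _ → write 1, move R, go to p2
p2 | 101[1]101   read 1 → write 0, move R, go to p2
p2 | 1010[1]01   read 1 → write 0, move R, go to p2
p2 | 10100[0]1   read 0 → write 1, move R, go to p3
p3 | 101001[1]   read 1 → write 1, move L, go to p0
p0 | 10100[1]1   read 1 → write 1, move L, go to p3
p3 | 1010[0]11   read 0 → write _, move L, go to p0
p0 | 101[0]_11
Cell -2 holds 0 when M halts.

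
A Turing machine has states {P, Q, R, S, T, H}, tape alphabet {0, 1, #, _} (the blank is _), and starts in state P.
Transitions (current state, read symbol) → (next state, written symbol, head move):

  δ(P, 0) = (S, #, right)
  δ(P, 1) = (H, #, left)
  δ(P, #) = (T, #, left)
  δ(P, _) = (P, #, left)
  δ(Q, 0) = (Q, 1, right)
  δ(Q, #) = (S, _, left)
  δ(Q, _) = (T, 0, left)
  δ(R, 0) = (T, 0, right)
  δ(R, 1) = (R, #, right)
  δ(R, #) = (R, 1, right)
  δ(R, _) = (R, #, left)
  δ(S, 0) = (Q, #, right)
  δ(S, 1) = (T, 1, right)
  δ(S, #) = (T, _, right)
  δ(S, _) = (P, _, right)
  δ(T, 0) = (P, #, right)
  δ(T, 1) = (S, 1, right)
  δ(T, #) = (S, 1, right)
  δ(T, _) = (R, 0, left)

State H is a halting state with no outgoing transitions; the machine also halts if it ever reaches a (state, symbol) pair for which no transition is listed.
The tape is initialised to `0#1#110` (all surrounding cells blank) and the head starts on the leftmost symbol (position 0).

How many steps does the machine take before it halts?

16

state=P head=0 tape=[0]#1#110___   (P,0)→(S,#,right)
state=S head=1 tape=#[#]1#110___   (S,#)→(T,_,right)
state=T head=2 tape=#_[1]#110___   (T,1)→(S,1,right)
state=S head=3 tape=#_1[#]110___   (S,#)→(T,_,right)
state=T head=4 tape=#_1_[1]10___   (T,1)→(S,1,right)
state=S head=5 tape=#_1_1[1]0___   (S,1)→(T,1,right)
state=T head=6 tape=#_1_11[0]___   (T,0)→(P,#,right)
state=P head=7 tape=#_1_11#[_]__   (P,_)→(P,#,left)
state=P head=6 tape=#_1_11[#]#__   (P,#)→(T,#,left)
state=T head=5 tape=#_1_1[1]##__   (T,1)→(S,1,right)
state=S head=6 tape=#_1_11[#]#__   (S,#)→(T,_,right)
state=T head=7 tape=#_1_11_[#]__   (T,#)→(S,1,right)
state=S head=8 tape=#_1_11_1[_]_   (S,_)→(P,_,right)
state=P head=9 tape=#_1_11_1_[_]   (P,_)→(P,#,left)
state=P head=8 tape=#_1_11_1[_]#   (P,_)→(P,#,left)
state=P head=7 tape=#_1_11_[1]##   (P,1)→(H,#,left)
state=H head=6 tape=#_1_11[_]###
M halts after 16 transitions.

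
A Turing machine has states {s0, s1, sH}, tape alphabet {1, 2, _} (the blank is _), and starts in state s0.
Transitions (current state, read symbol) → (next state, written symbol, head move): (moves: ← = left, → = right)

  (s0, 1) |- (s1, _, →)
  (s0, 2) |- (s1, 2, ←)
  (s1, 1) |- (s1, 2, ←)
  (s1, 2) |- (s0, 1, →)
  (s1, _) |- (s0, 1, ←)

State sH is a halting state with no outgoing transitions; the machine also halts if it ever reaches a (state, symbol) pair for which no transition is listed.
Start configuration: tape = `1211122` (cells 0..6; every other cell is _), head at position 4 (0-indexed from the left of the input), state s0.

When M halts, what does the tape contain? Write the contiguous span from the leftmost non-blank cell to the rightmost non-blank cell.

12212222

state=s0 head=4 tape=__1211[1]22   (s0,1)→(s1,_,→)
state=s1 head=5 tape=__1211_[2]2   (s1,2)→(s0,1,→)
state=s0 head=6 tape=__1211_1[2]   (s0,2)→(s1,2,←)
state=s1 head=5 tape=__1211_[1]2   (s1,1)→(s1,2,←)
state=s1 head=4 tape=__1211[_]22   (s1,_)→(s0,1,←)
state=s0 head=3 tape=__121[1]122   (s0,1)→(s1,_,→)
state=s1 head=4 tape=__121_[1]22   (s1,1)→(s1,2,←)
state=s1 head=3 tape=__121[_]222   (s1,_)→(s0,1,←)
state=s0 head=2 tape=__12[1]1222   (s0,1)→(s1,_,→)
state=s1 head=3 tape=__12_[1]222   (s1,1)→(s1,2,←)
state=s1 head=2 tape=__12[_]2222   (s1,_)→(s0,1,←)
state=s0 head=1 tape=__1[2]12222   (s0,2)→(s1,2,←)
state=s1 head=0 tape=__[1]212222   (s1,1)→(s1,2,←)
state=s1 head=-1 tape=_[_]2212222   (s1,_)→(s0,1,←)
state=s0 head=-2 tape=[_]12212222
The non-blank tape span at halt is 12212222.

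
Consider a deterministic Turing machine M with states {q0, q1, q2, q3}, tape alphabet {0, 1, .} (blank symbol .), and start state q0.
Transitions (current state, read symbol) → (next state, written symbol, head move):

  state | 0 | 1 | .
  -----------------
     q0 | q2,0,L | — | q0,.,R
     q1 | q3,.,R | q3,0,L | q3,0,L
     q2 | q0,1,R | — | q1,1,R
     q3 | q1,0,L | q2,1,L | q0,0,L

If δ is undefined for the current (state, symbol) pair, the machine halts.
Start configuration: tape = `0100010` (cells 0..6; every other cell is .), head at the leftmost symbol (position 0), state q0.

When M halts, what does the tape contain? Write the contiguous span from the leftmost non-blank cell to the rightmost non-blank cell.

11000010

q0 | .[0]100010   read 0 → write 0, move L, go to q2
q2 | [.]0100010   read . → write 1, move R, go to q1
q1 | 1[0]100010   read 0 → write ., move R, go to q3
q3 | 1.[1]00010   read 1 → write 1, move L, go to q2
q2 | 1[.]100010   read . → write 1, move R, go to q1
q1 | 11[1]00010   read 1 → write 0, move L, go to q3
q3 | 1[1]000010   read 1 → write 1, move L, go to q2
q2 | [1]1000010
The non-blank tape span at halt is 11000010.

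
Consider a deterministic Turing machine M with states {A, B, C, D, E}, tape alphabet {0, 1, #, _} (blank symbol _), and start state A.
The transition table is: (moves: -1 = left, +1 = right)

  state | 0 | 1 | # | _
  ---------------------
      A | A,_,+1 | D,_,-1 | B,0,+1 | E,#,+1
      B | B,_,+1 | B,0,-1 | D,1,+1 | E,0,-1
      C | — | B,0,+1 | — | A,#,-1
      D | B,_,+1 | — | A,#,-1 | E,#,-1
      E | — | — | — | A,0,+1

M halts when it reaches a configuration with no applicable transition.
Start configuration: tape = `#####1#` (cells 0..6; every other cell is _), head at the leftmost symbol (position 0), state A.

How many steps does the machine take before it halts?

22

state=A head=0 tape=[#]####1#_   (A,#)→(B,0,+1)
state=B head=1 tape=0[#]###1#_   (B,#)→(D,1,+1)
state=D head=2 tape=01[#]##1#_   (D,#)→(A,#,-1)
state=A head=1 tape=0[1]###1#_   (A,1)→(D,_,-1)
state=D head=0 tape=[0]_###1#_   (D,0)→(B,_,+1)
state=B head=1 tape=_[_]###1#_   (B,_)→(E,0,-1)
state=E head=0 tape=[_]0###1#_   (E,_)→(A,0,+1)
state=A head=1 tape=0[0]###1#_   (A,0)→(A,_,+1)
state=A head=2 tape=0_[#]##1#_   (A,#)→(B,0,+1)
state=B head=3 tape=0_0[#]#1#_   (B,#)→(D,1,+1)
state=D head=4 tape=0_01[#]1#_   (D,#)→(A,#,-1)
state=A head=3 tape=0_0[1]#1#_   (A,1)→(D,_,-1)
state=D head=2 tape=0_[0]_#1#_   (D,0)→(B,_,+1)
state=B head=3 tape=0__[_]#1#_   (B,_)→(E,0,-1)
state=E head=2 tape=0_[_]0#1#_   (E,_)→(A,0,+1)
state=A head=3 tape=0_0[0]#1#_   (A,0)→(A,_,+1)
state=A head=4 tape=0_0_[#]1#_   (A,#)→(B,0,+1)
state=B head=5 tape=0_0_0[1]#_   (B,1)→(B,0,-1)
state=B head=4 tape=0_0_[0]0#_   (B,0)→(B,_,+1)
state=B head=5 tape=0_0__[0]#_   (B,0)→(B,_,+1)
state=B head=6 tape=0_0___[#]_   (B,#)→(D,1,+1)
state=D head=7 tape=0_0___1[_]   (D,_)→(E,#,-1)
state=E head=6 tape=0_0___[1]#
M halts after 22 transitions.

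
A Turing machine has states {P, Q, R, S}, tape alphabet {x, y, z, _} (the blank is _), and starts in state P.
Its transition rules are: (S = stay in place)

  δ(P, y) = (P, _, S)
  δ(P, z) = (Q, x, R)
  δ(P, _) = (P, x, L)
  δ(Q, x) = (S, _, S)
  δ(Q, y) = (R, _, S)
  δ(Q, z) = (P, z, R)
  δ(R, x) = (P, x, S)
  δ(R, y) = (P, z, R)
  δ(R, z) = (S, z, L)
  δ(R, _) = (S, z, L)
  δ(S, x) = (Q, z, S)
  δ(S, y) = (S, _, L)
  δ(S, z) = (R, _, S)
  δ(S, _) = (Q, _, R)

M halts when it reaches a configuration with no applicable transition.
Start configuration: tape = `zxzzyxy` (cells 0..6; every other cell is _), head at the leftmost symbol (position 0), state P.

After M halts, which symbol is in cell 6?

x

state=P head=0 tape=[z]xzzyxy__   (P,z)→(Q,x,R)
state=Q head=1 tape=x[x]zzyxy__   (Q,x)→(S,_,S)
state=S head=1 tape=x[_]zzyxy__   (S,_)→(Q,_,R)
state=Q head=2 tape=x_[z]zyxy__   (Q,z)→(P,z,R)
state=P head=3 tape=x_z[z]yxy__   (P,z)→(Q,x,R)
state=Q head=4 tape=x_zx[y]xy__   (Q,y)→(R,_,S)
state=R head=4 tape=x_zx[_]xy__   (R,_)→(S,z,L)
state=S head=3 tape=x_z[x]zxy__   (S,x)→(Q,z,S)
state=Q head=3 tape=x_z[z]zxy__   (Q,z)→(P,z,R)
state=P head=4 tape=x_zz[z]xy__   (P,z)→(Q,x,R)
state=Q head=5 tape=x_zzx[x]y__   (Q,x)→(S,_,S)
state=S head=5 tape=x_zzx[_]y__   (S,_)→(Q,_,R)
state=Q head=6 tape=x_zzx_[y]__   (Q,y)→(R,_,S)
state=R head=6 tape=x_zzx_[_]__   (R,_)→(S,z,L)
state=S head=5 tape=x_zzx[_]z__   (S,_)→(Q,_,R)
state=Q head=6 tape=x_zzx_[z]__   (Q,z)→(P,z,R)
state=P head=7 tape=x_zzx_z[_]_   (P,_)→(P,x,L)
state=P head=6 tape=x_zzx_[z]x_   (P,z)→(Q,x,R)
state=Q head=7 tape=x_zzx_x[x]_   (Q,x)→(S,_,S)
state=S head=7 tape=x_zzx_x[_]_   (S,_)→(Q,_,R)
state=Q head=8 tape=x_zzx_x_[_]
Cell 6 holds x when M halts.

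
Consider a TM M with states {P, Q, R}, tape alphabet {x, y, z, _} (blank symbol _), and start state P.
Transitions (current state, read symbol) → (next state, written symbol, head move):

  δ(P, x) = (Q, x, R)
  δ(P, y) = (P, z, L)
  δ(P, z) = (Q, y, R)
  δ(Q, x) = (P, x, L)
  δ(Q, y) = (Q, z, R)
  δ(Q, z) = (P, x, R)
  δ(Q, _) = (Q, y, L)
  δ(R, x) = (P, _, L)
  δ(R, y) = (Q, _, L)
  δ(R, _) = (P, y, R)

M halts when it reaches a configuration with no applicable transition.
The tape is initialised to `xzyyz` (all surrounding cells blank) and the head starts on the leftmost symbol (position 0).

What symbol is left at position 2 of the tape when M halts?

x

P | [x]zyyz___   read x → write x, move R, go to Q
Q | x[z]yyz___   read z → write x, move R, go to P
P | xx[y]yz___   read y → write z, move L, go to P
P | x[x]zyz___   read x → write x, move R, go to Q
Q | xx[z]yz___   read z → write x, move R, go to P
P | xxx[y]z___   read y → write z, move L, go to P
P | xx[x]zz___   read x → write x, move R, go to Q
Q | xxx[z]z___   read z → write x, move R, go to P
P | xxxx[z]___   read z → write y, move R, go to Q
Q | xxxxy[_]__   read _ → write y, move L, go to Q
Q | xxxx[y]y__   read y → write z, move R, go to Q
Q | xxxxz[y]__   read y → write z, move R, go to Q
Q | xxxxzz[_]_   read _ → write y, move L, go to Q
Q | xxxxz[z]y_   read z → write x, move R, go to P
P | xxxxzx[y]_   read y → write z, move L, go to P
P | xxxxz[x]z_   read x → write x, move R, go to Q
Q | xxxxzx[z]_   read z → write x, move R, go to P
P | xxxxzxx[_]
Cell 2 holds x when M halts.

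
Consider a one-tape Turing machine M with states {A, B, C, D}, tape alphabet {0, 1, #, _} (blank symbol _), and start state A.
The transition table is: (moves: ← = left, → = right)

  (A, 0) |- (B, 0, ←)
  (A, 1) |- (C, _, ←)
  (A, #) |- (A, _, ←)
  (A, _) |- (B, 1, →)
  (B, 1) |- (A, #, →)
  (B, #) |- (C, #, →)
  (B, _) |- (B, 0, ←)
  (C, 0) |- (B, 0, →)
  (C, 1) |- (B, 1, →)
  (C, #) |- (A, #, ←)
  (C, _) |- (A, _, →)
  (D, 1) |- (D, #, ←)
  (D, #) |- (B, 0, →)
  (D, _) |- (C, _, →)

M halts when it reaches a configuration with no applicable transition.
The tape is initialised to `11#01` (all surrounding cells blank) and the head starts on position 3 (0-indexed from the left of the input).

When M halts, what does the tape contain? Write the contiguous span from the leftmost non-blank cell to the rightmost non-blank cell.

11#0##00

state=A head=3 tape=11#[0]1___   (A,0)→(B,0,←)
state=B head=2 tape=11[#]01___   (B,#)→(C,#,→)
state=C head=3 tape=11#[0]1___   (C,0)→(B,0,→)
state=B head=4 tape=11#0[1]___   (B,1)→(A,#,→)
state=A head=5 tape=11#0#[_]__   (A,_)→(B,1,→)
state=B head=6 tape=11#0#1[_]_   (B,_)→(B,0,←)
state=B head=5 tape=11#0#[1]0_   (B,1)→(A,#,→)
state=A head=6 tape=11#0##[0]_   (A,0)→(B,0,←)
state=B head=5 tape=11#0#[#]0_   (B,#)→(C,#,→)
state=C head=6 tape=11#0##[0]_   (C,0)→(B,0,→)
state=B head=7 tape=11#0##0[_]   (B,_)→(B,0,←)
state=B head=6 tape=11#0##[0]0
The non-blank tape span at halt is 11#0##00.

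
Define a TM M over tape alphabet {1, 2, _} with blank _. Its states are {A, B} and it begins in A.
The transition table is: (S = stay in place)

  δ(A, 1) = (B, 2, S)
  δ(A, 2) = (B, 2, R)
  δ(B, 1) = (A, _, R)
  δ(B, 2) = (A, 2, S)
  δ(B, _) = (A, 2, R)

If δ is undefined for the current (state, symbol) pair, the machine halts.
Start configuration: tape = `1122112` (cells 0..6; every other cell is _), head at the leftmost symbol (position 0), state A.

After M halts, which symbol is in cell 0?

2

state=A head=0 tape=[1]122112__   (A,1)→(B,2,S)
state=B head=0 tape=[2]122112__   (B,2)→(A,2,S)
state=A head=0 tape=[2]122112__   (A,2)→(B,2,R)
state=B head=1 tape=2[1]22112__   (B,1)→(A,_,R)
state=A head=2 tape=2_[2]2112__   (A,2)→(B,2,R)
state=B head=3 tape=2_2[2]112__   (B,2)→(A,2,S)
state=A head=3 tape=2_2[2]112__   (A,2)→(B,2,R)
state=B head=4 tape=2_22[1]12__   (B,1)→(A,_,R)
state=A head=5 tape=2_22_[1]2__   (A,1)→(B,2,S)
state=B head=5 tape=2_22_[2]2__   (B,2)→(A,2,S)
state=A head=5 tape=2_22_[2]2__   (A,2)→(B,2,R)
state=B head=6 tape=2_22_2[2]__   (B,2)→(A,2,S)
state=A head=6 tape=2_22_2[2]__   (A,2)→(B,2,R)
state=B head=7 tape=2_22_22[_]_   (B,_)→(A,2,R)
state=A head=8 tape=2_22_222[_]
Cell 0 holds 2 when M halts.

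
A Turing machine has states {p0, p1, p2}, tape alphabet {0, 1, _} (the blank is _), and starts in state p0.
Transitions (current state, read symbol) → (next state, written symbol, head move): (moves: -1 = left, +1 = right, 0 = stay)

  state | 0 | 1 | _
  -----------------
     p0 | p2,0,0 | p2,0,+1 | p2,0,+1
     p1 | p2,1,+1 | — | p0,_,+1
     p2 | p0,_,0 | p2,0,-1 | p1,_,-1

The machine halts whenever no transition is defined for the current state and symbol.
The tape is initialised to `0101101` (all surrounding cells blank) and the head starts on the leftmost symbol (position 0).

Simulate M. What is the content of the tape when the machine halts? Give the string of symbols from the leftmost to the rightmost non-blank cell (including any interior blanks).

p0 | [0]101101_   read 0 → write 0, move 0, go to p2
p2 | [0]101101_   read 0 → write _, move 0, go to p0
p0 | [_]101101_   read _ → write 0, move +1, go to p2
p2 | 0[1]01101_   read 1 → write 0, move -1, go to p2
p2 | [0]001101_   read 0 → write _, move 0, go to p0
p0 | [_]001101_   read _ → write 0, move +1, go to p2
p2 | 0[0]01101_   read 0 → write _, move 0, go to p0
p0 | 0[_]01101_   read _ → write 0, move +1, go to p2
p2 | 00[0]1101_   read 0 → write _, move 0, go to p0
p0 | 00[_]1101_   read _ → write 0, move +1, go to p2
p2 | 000[1]101_   read 1 → write 0, move -1, go to p2
p2 | 00[0]0101_   read 0 → write _, move 0, go to p0
p0 | 00[_]0101_   read _ → write 0, move +1, go to p2
p2 | 000[0]101_   read 0 → write _, move 0, go to p0
p0 | 000[_]101_   read _ → write 0, move +1, go to p2
p2 | 0000[1]01_   read 1 → write 0, move -1, go to p2
p2 | 000[0]001_   read 0 → write _, move 0, go to p0
p0 | 000[_]001_   read _ → write 0, move +1, go to p2
p2 | 0000[0]01_   read 0 → write _, move 0, go to p0
p0 | 0000[_]01_   read _ → write 0, move +1, go to p2
p2 | 00000[0]1_   read 0 → write _, move 0, go to p0
p0 | 00000[_]1_   read _ → write 0, move +1, go to p2
p2 | 000000[1]_   read 1 → write 0, move -1, go to p2
p2 | 00000[0]0_   read 0 → write _, move 0, go to p0
p0 | 00000[_]0_   read _ → write 0, move +1, go to p2
p2 | 000000[0]_   read 0 → write _, move 0, go to p0
p0 | 000000[_]_   read _ → write 0, move +1, go to p2
p2 | 0000000[_]   read _ → write _, move -1, go to p1
p1 | 000000[0]_   read 0 → write 1, move +1, go to p2
p2 | 0000001[_]   read _ → write _, move -1, go to p1
p1 | 000000[1]_
The non-blank tape span at halt is 0000001.

0000001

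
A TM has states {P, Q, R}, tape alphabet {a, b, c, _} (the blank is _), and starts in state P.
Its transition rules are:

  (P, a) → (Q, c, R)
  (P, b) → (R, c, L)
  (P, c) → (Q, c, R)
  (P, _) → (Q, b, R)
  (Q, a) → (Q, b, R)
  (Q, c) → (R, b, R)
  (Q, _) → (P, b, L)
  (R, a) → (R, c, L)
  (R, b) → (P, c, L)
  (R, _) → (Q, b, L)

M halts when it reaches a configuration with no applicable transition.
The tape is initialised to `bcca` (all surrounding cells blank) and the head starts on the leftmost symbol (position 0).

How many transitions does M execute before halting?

4

P | ___[b]cca   read b → write c, move L, go to R
R | __[_]ccca   read _ → write b, move L, go to Q
Q | _[_]bccca   read _ → write b, move L, go to P
P | [_]bbccca   read _ → write b, move R, go to Q
Q | b[b]bccca
M halts after 4 transitions.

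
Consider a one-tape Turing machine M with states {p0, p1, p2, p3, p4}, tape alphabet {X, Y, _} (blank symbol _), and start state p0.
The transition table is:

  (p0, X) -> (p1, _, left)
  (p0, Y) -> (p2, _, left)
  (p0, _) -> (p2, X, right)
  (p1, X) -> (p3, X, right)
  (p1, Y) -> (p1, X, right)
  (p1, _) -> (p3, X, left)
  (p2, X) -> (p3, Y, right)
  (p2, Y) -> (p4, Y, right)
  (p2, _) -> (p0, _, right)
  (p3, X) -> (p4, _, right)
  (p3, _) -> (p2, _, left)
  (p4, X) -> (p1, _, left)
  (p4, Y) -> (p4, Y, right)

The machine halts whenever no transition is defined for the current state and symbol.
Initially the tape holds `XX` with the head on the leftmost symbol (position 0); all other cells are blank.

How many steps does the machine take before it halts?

8

p0 | ___[X]X   read X → write _, move left, go to p1
p1 | __[_]_X   read _ → write X, move left, go to p3
p3 | _[_]X_X   read _ → write _, move left, go to p2
p2 | [_]_X_X   read _ → write _, move right, go to p0
p0 | _[_]X_X   read _ → write X, move right, go to p2
p2 | _X[X]_X   read X → write Y, move right, go to p3
p3 | _XY[_]X   read _ → write _, move left, go to p2
p2 | _X[Y]_X   read Y → write Y, move right, go to p4
p4 | _XY[_]X
M halts after 8 transitions.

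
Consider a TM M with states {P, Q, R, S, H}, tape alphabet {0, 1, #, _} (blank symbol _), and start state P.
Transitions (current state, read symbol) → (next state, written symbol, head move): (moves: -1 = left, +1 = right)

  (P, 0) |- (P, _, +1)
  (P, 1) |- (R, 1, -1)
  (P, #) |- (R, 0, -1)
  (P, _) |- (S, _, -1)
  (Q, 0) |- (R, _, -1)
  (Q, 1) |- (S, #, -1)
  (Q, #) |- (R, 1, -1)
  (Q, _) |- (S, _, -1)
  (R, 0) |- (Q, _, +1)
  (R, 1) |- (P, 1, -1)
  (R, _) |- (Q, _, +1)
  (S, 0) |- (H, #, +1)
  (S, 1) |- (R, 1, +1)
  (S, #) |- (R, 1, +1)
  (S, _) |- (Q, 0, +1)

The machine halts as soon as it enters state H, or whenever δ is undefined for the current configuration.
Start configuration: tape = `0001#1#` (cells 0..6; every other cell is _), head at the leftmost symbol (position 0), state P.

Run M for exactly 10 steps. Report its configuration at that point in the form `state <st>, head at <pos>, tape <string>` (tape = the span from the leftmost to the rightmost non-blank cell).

state S, head at 2, tape ##1#

state=P head=0 tape=[0]001#1#   (P,0)→(P,_,+1)
state=P head=1 tape=_[0]01#1#   (P,0)→(P,_,+1)
state=P head=2 tape=__[0]1#1#   (P,0)→(P,_,+1)
state=P head=3 tape=___[1]#1#   (P,1)→(R,1,-1)
state=R head=2 tape=__[_]1#1#   (R,_)→(Q,_,+1)
state=Q head=3 tape=___[1]#1#   (Q,1)→(S,#,-1)
state=S head=2 tape=__[_]##1#   (S,_)→(Q,0,+1)
state=Q head=3 tape=__0[#]#1#   (Q,#)→(R,1,-1)
state=R head=2 tape=__[0]1#1#   (R,0)→(Q,_,+1)
state=Q head=3 tape=___[1]#1#   (Q,1)→(S,#,-1)
state=S head=2 tape=__[_]##1#
After 10 steps: state S, head at 2, tape ##1#.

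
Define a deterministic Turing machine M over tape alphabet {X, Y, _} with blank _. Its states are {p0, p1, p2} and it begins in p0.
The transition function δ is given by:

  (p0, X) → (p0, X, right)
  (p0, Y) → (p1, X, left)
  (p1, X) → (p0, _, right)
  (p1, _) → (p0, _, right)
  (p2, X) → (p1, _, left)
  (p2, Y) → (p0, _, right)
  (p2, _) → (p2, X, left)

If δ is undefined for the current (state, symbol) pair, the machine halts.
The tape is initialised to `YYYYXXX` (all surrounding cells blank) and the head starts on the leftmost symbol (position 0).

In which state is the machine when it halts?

p0

p0 | _[Y]YYYXXX_   read Y → write X, move left, go to p1
p1 | [_]XYYYXXX_   read _ → write _, move right, go to p0
p0 | _[X]YYYXXX_   read X → write X, move right, go to p0
p0 | _X[Y]YYXXX_   read Y → write X, move left, go to p1
p1 | _[X]XYYXXX_   read X → write _, move right, go to p0
p0 | __[X]YYXXX_   read X → write X, move right, go to p0
p0 | __X[Y]YXXX_   read Y → write X, move left, go to p1
p1 | __[X]XYXXX_   read X → write _, move right, go to p0
p0 | ___[X]YXXX_   read X → write X, move right, go to p0
p0 | ___X[Y]XXX_   read Y → write X, move left, go to p1
p1 | ___[X]XXXX_   read X → write _, move right, go to p0
p0 | ____[X]XXX_   read X → write X, move right, go to p0
p0 | ____X[X]XX_   read X → write X, move right, go to p0
p0 | ____XX[X]X_   read X → write X, move right, go to p0
p0 | ____XXX[X]_   read X → write X, move right, go to p0
p0 | ____XXXX[_]
No transition is defined for (p0, _); M halts in state p0.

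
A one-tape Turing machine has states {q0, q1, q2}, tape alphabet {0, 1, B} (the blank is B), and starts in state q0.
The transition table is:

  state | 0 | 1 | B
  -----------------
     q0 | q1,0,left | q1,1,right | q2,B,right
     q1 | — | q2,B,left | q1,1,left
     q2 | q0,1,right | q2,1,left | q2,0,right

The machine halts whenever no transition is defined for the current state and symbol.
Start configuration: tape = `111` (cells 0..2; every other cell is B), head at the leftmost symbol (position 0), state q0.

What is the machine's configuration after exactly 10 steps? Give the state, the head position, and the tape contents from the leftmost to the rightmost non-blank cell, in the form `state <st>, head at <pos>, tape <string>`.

q0 | BB[1]11   read 1 → write 1, move right, go to q1
q1 | BB1[1]1   read 1 → write B, move left, go to q2
q2 | BB[1]B1   read 1 → write 1, move left, go to q2
q2 | B[B]1B1   read B → write 0, move right, go to q2
q2 | B0[1]B1   read 1 → write 1, move left, go to q2
q2 | B[0]1B1   read 0 → write 1, move right, go to q0
q0 | B1[1]B1   read 1 → write 1, move right, go to q1
q1 | B11[B]1   read B → write 1, move left, go to q1
q1 | B1[1]11   read 1 → write B, move left, go to q2
q2 | B[1]B11   read 1 → write 1, move left, go to q2
q2 | [B]1B11
After 10 steps: state q2, head at -2, tape 1B11.

state q2, head at -2, tape 1B11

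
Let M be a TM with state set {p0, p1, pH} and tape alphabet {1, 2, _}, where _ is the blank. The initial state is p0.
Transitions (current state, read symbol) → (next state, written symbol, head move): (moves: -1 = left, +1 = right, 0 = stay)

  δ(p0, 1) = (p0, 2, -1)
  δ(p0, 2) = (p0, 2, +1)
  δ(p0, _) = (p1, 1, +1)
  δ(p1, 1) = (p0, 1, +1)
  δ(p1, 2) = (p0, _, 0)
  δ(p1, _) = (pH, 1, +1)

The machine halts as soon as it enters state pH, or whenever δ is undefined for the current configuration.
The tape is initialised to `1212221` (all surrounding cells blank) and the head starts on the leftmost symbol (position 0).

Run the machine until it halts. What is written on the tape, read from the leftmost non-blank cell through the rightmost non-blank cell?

1111222211

p0 | _[1]212221___   read 1 → write 2, move -1, go to p0
p0 | [_]2212221___   read _ → write 1, move +1, go to p1
p1 | 1[2]212221___   read 2 → write _, move 0, go to p0
p0 | 1[_]212221___   read _ → write 1, move +1, go to p1
p1 | 11[2]12221___   read 2 → write _, move 0, go to p0
p0 | 11[_]12221___   read _ → write 1, move +1, go to p1
p1 | 111[1]2221___   read 1 → write 1, move +1, go to p0
p0 | 1111[2]221___   read 2 → write 2, move +1, go to p0
p0 | 11112[2]21___   read 2 → write 2, move +1, go to p0
p0 | 111122[2]1___   read 2 → write 2, move +1, go to p0
p0 | 1111222[1]___   read 1 → write 2, move -1, go to p0
p0 | 111122[2]2___   read 2 → write 2, move +1, go to p0
p0 | 1111222[2]___   read 2 → write 2, move +1, go to p0
p0 | 11112222[_]__   read _ → write 1, move +1, go to p1
p1 | 111122221[_]_   read _ → write 1, move +1, go to pH
pH | 1111222211[_]
The non-blank tape span at halt is 1111222211.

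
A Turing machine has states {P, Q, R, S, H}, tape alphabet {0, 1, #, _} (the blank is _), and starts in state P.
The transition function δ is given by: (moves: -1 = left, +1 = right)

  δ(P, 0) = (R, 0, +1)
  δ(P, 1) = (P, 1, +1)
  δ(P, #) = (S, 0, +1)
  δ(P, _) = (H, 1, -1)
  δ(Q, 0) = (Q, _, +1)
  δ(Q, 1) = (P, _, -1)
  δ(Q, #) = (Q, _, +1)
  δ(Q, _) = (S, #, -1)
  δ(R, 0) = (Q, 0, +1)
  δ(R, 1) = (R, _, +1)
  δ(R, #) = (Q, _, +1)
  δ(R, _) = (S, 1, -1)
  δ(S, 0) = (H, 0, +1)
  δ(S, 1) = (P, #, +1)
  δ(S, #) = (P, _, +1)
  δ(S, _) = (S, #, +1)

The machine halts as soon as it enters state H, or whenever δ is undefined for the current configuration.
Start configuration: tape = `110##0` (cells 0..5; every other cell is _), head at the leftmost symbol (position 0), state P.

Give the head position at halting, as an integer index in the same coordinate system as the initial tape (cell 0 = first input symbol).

6

state=P head=0 tape=[1]10##0__   (P,1)→(P,1,+1)
state=P head=1 tape=1[1]0##0__   (P,1)→(P,1,+1)
state=P head=2 tape=11[0]##0__   (P,0)→(R,0,+1)
state=R head=3 tape=110[#]#0__   (R,#)→(Q,_,+1)
state=Q head=4 tape=110_[#]0__   (Q,#)→(Q,_,+1)
state=Q head=5 tape=110__[0]__   (Q,0)→(Q,_,+1)
state=Q head=6 tape=110___[_]_   (Q,_)→(S,#,-1)
state=S head=5 tape=110__[_]#_   (S,_)→(S,#,+1)
state=S head=6 tape=110__#[#]_   (S,#)→(P,_,+1)
state=P head=7 tape=110__#_[_]   (P,_)→(H,1,-1)
state=H head=6 tape=110__#[_]1
At halt the head is at cell 6.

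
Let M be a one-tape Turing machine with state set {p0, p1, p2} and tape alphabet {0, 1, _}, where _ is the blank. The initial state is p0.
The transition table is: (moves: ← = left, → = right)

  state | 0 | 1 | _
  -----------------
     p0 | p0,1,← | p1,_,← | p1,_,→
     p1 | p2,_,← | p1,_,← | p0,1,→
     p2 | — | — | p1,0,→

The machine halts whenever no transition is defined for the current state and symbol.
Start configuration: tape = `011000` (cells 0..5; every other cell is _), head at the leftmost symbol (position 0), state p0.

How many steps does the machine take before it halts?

17

state=p0 head=0 tape=_[0]11000   (p0,0)→(p0,1,←)
state=p0 head=-1 tape=[_]111000   (p0,_)→(p1,_,→)
state=p1 head=0 tape=_[1]11000   (p1,1)→(p1,_,←)
state=p1 head=-1 tape=[_]_11000   (p1,_)→(p0,1,→)
state=p0 head=0 tape=1[_]11000   (p0,_)→(p1,_,→)
state=p1 head=1 tape=1_[1]1000   (p1,1)→(p1,_,←)
state=p1 head=0 tape=1[_]_1000   (p1,_)→(p0,1,→)
state=p0 head=1 tape=11[_]1000   (p0,_)→(p1,_,→)
state=p1 head=2 tape=11_[1]000   (p1,1)→(p1,_,←)
state=p1 head=1 tape=11[_]_000   (p1,_)→(p0,1,→)
state=p0 head=2 tape=111[_]000   (p0,_)→(p1,_,→)
state=p1 head=3 tape=111_[0]00   (p1,0)→(p2,_,←)
state=p2 head=2 tape=111[_]_00   (p2,_)→(p1,0,→)
state=p1 head=3 tape=1110[_]00   (p1,_)→(p0,1,→)
state=p0 head=4 tape=11101[0]0   (p0,0)→(p0,1,←)
state=p0 head=3 tape=1110[1]10   (p0,1)→(p1,_,←)
state=p1 head=2 tape=111[0]_10   (p1,0)→(p2,_,←)
state=p2 head=1 tape=11[1]__10
M halts after 17 transitions.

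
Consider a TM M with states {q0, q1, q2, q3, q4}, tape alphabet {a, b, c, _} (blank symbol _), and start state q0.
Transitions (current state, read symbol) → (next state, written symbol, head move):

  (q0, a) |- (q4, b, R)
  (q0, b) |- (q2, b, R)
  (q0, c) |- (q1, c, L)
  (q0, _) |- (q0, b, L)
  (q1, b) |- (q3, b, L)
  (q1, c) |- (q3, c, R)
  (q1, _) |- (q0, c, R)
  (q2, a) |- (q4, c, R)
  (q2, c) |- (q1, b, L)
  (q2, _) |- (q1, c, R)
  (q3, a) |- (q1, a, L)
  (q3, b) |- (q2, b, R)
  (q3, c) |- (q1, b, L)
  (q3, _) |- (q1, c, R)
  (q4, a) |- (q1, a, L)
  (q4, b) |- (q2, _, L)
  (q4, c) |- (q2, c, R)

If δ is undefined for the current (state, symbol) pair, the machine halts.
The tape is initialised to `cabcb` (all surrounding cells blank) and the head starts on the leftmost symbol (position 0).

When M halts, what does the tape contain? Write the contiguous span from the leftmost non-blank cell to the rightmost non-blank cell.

cbbb_cb

q0 | __[c]abcb   read c → write c, move L, go to q1
q1 | _[_]cabcb   read _ → write c, move R, go to q0
q0 | _c[c]abcb   read c → write c, move L, go to q1
q1 | _[c]cabcb   read c → write c, move R, go to q3
q3 | _c[c]abcb   read c → write b, move L, go to q1
q1 | _[c]babcb   read c → write c, move R, go to q3
q3 | _c[b]abcb   read b → write b, move R, go to q2
q2 | _cb[a]bcb   read a → write c, move R, go to q4
q4 | _cbc[b]cb   read b → write _, move L, go to q2
q2 | _cb[c]_cb   read c → write b, move L, go to q1
q1 | _c[b]b_cb   read b → write b, move L, go to q3
q3 | _[c]bb_cb   read c → write b, move L, go to q1
q1 | [_]bbb_cb   read _ → write c, move R, go to q0
q0 | c[b]bb_cb   read b → write b, move R, go to q2
q2 | cb[b]b_cb
The non-blank tape span at halt is cbbb_cb.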